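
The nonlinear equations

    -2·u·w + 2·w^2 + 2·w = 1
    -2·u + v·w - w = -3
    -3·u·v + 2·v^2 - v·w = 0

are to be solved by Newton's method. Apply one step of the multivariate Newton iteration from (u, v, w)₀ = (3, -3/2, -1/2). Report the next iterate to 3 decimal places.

At (3, -3/2, -1/2): F = (1.500, -1.750, 17.250).
Jacobian J = [[-2·w, 0, -2·u + 4·w + 2], [-2, w, v - 1], [-3·v, -3·u + 4·v - w, -v]].
At the point, J = [[1.000, 0.000, -6.000], [-2.000, -0.500, -2.500], [4.500, -14.500, 1.500]] (det J = -224.500).
Solving J·Δ = −F gives Δ = (-1.156, 0.837, 0.057).
Then the next iterate is (u, v, w)₁ = (1.844, -0.663, -0.443).

(1.844, -0.663, -0.443)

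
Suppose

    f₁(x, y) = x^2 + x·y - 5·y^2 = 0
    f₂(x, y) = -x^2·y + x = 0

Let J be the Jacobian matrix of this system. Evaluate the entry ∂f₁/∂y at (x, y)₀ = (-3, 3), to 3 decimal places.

∂f₁/∂y = x - 10·y.
At (-3, 3) this is -33.000.

-33.000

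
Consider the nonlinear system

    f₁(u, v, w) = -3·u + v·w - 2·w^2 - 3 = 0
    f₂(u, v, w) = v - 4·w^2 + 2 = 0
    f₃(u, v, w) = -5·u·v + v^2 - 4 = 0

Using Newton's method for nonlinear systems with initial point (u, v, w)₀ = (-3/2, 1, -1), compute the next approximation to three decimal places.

At (-3/2, 1, -1): F = (-1.500, -1.000, 4.500).
Jacobian J = [[-3, w, v - 4·w], [0, 1, -8·w], [-5·v, -5·u + 2·v, 0]].
At the point, J = [[-3.000, -1.000, 5.000], [0.000, 1.000, 8.000], [-5.000, 9.500, 0.000]] (det J = 293.000).
Solving J·Δ = −F gives Δ = (-0.027, -0.488, 0.186).
Then the next iterate is (u, v, w)₁ = (-1.527, 0.512, -0.814).

(-1.527, 0.512, -0.814)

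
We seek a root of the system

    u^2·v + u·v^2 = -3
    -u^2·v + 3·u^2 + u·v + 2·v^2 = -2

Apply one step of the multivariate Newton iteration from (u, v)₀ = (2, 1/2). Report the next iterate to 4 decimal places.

At (2, 1/2): F = (5.5000, 13.5000).
Jacobian J = [[2·u·v + v^2, u^2 + 2·u·v], [-2·u·v + 6·u + v, -u^2 + u + 4·v]].
At the point, J = [[2.2500, 6.0000], [10.5000, 0.0000]] (det J = -63.0000).
Solving J·Δ = −F gives Δ = (-1.2857, -0.4345).
Then the next iterate is (u, v)₁ = (0.7143, 0.0655).

(0.7143, 0.0655)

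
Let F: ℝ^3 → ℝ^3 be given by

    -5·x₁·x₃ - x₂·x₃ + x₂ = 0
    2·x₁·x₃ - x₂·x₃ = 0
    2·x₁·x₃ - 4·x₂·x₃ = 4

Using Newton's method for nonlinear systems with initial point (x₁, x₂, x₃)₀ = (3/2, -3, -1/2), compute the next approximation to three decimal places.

(5.000, -4.667, 0.722)

At (3/2, -3, -1/2): F = (-0.750, -3.000, -11.500).
Jacobian J = [[-5·x₃, -x₃ + 1, -5·x₁ - x₂], [2·x₃, -x₃, 2·x₁ - x₂], [2·x₃, -4·x₃, 2·x₁ - 4·x₂]].
At the point, J = [[2.500, 1.500, -4.500], [-1.000, 0.500, 6.000], [-1.000, 2.000, 15.000]] (det J = 9.000).
Solving J·Δ = −F gives Δ = (3.500, -1.667, 1.222).
Then the next iterate is (x₁, x₂, x₃)₁ = (5.000, -4.667, 0.722).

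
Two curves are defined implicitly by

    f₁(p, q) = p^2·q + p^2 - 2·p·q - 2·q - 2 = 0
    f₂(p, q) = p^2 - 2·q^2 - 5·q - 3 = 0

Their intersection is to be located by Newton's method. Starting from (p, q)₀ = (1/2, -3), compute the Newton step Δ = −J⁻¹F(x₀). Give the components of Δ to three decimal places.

(-0.965, 0.959)

At (1/2, -3): F = (6.500, -5.750).
Jacobian J = [[2·p·q + 2·p - 2·q, p^2 - 2·p - 2], [2·p, -4·q - 5]].
At the point, J = [[4.000, -2.750], [1.000, 7.000]] (det J = 30.750).
Solving J·Δ = −F gives Δ = (-0.965, 0.959).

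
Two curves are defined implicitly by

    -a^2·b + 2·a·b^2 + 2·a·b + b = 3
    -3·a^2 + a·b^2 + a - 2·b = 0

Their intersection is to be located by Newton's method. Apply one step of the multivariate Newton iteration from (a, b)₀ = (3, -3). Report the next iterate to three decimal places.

(2.117, -2.197)

At (3, -3): F = (57.000, 9.000).
Jacobian J = [[-2·a·b + 2·b^2 + 2·b, -a^2 + 4·a·b + 2·a + 1], [-6·a + b^2 + 1, 2·a·b - 2]].
At the point, J = [[30.000, -38.000], [-8.000, -20.000]] (det J = -904.000).
Solving J·Δ = −F gives Δ = (-0.883, 0.803).
Then the next iterate is (a, b)₁ = (2.117, -2.197).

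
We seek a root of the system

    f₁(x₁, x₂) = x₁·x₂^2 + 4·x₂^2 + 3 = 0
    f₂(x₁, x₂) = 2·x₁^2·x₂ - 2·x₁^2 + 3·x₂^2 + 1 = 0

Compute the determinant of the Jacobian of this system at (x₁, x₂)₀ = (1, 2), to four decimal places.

-24.0000

J = [[x₂^2, 2·x₁·x₂ + 8·x₂], [4·x₁·x₂ - 4·x₁, 2·x₁^2 + 6·x₂]].
At the point, J = [[4.0000, 20.0000], [4.0000, 14.0000]].
det J = -24.0000.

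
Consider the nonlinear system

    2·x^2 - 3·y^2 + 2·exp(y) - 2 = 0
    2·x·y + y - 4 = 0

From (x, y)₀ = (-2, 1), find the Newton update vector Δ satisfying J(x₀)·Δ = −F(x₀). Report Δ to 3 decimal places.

(1.164, -1.557)

At (-2, 1): F = (8.43656, -7.000).
Jacobian J = [[4·x, -6·y + 2·exp(y)], [2·y, 2·x + 1]].
At the point, J = [[-8.000, -0.56344], [2.000, -3.000]] (det J = 25.12687).
Solving J·Δ = −F gives Δ = (1.164, -1.557).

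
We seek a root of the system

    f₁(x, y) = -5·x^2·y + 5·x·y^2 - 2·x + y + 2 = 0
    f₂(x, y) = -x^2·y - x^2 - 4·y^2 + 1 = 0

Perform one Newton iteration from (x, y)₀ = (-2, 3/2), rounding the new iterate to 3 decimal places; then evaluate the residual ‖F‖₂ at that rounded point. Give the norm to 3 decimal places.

At (-2, 3/2): F = (-45.000, -18.000).
Jacobian J = [[-10·x·y + 5·y^2 - 2, -5·x^2 + 10·x·y + 1], [-2·x·y - 2·x, -x^2 - 8·y]].
At the point, J = [[39.250, -49.000], [10.000, -16.000]] (det J = -138.000).
Solving J·Δ = −F gives Δ = (-1.174, -1.859).
Then the next iterate is (x, y)₁ = (-3.174, -0.359).
Re-evaluating at (-3.174, -0.359): F = (24.02698, -5.97313), so ‖F‖₂ = 24.758.

24.758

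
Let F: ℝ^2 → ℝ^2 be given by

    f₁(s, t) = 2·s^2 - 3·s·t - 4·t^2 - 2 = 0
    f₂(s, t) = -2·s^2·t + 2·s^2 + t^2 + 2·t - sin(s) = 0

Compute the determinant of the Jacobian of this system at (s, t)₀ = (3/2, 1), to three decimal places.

J = [[4·s - 3·t, -3·s - 8·t], [-4·s·t + 4·s - cos(s), -2·s^2 + 2·t + 2]].
At the point, J = [[3.000, -12.500], [-0.07074, -0.500]].
det J = -2.384.

-2.384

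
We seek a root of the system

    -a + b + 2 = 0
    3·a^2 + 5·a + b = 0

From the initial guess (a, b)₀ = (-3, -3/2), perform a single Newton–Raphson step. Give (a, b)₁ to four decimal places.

(-2.4167, -4.4167)

At (-3, -3/2): F = (3.5000, 10.5000).
Jacobian J = [[-1, 1], [6·a + 5, 1]].
At the point, J = [[-1.0000, 1.0000], [-13.0000, 1.0000]] (det J = 12.0000).
Solving J·Δ = −F gives Δ = (0.5833, -2.9167).
Then the next iterate is (a, b)₁ = (-2.4167, -4.4167).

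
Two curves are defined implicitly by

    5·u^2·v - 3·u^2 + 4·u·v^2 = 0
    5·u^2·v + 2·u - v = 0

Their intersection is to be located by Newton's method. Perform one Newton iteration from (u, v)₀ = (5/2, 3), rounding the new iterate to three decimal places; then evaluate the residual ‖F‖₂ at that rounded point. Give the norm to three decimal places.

56.506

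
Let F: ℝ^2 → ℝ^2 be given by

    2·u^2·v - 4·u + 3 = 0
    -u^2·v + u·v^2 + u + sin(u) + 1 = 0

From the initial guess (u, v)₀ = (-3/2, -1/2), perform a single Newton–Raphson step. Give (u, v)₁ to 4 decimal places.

(-0.4087, -1.7575)

At (-3/2, -1/2): F = (6.7500, -0.747495).
Jacobian J = [[4·u·v - 4, 2·u^2], [-2·u·v + v^2 + cos(u) + 1, -u^2 + 2·u·v]].
At the point, J = [[-1.0000, 4.5000], [-0.179263, -0.7500]] (det J = 1.556683).
Solving J·Δ = −F gives Δ = (1.0913, -1.2575).
Then the next iterate is (u, v)₁ = (-0.4087, -1.7575).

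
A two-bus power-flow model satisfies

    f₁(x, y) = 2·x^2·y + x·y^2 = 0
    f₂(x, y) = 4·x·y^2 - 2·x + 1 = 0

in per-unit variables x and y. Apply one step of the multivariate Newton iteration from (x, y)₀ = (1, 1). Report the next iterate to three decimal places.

At (1, 1): F = (3.000, 3.000).
Jacobian J = [[4·x·y + y^2, 2·x^2 + 2·x·y], [4·y^2 - 2, 8·x·y]].
At the point, J = [[5.000, 4.000], [2.000, 8.000]] (det J = 32.000).
Solving J·Δ = −F gives Δ = (-0.375, -0.281).
Then the next iterate is (x, y)₁ = (0.625, 0.719).

(0.625, 0.719)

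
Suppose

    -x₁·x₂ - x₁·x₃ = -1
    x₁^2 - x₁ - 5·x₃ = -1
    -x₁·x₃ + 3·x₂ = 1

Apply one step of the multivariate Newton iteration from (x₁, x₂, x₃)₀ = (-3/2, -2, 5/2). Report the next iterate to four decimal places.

(-16.2500, -18.3333, 12.7500)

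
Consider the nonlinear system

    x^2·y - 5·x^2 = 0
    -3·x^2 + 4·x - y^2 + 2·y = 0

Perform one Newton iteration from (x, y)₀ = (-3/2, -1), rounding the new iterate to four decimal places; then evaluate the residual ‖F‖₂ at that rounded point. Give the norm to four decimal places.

At (-3/2, -1): F = (-13.5000, -15.7500).
Jacobian J = [[2·x·y - 10·x, x^2], [-6·x + 4, -2·y + 2]].
At the point, J = [[18.0000, 2.2500], [13.0000, 4.0000]] (det J = 42.7500).
Solving J·Δ = −F gives Δ = (0.4342, 2.5263).
Then the next iterate is (x, y)₁ = (-1.0658, 1.5263).
Re-evaluating at (-1.0658, 1.5263): F = (-3.945879, -6.947981), so ‖F‖₂ = 7.9903.

7.9903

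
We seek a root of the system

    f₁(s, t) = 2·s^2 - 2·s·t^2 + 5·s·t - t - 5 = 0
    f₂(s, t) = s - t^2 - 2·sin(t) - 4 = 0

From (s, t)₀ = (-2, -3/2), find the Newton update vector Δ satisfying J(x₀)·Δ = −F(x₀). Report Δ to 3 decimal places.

At (-2, -3/2): F = (28.500, -6.25501).
Jacobian J = [[4·s - 2·t^2 + 5·t, -4·s·t + 5·s - 1], [1, -2·t - 2·cos(t)]].
At the point, J = [[-20.000, -23.000], [1.000, 2.85853]] (det J = -34.17051).
Solving J·Δ = −F gives Δ = (-1.826, 2.827).

(-1.826, 2.827)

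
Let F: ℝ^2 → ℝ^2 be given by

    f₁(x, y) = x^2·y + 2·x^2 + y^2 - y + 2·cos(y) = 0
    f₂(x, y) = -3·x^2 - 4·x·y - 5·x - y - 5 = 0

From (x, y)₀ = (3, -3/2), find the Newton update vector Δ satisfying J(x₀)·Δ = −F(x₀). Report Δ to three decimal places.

At (3, -3/2): F = (8.39147, -27.500).
Jacobian J = [[2·x·y + 4·x, x^2 + 2·y - 2·sin(y) - 1], [-6·x - 4·y - 5, -4·x - 1]].
At the point, J = [[3.000, 6.99499], [-17.000, -13.000]] (det J = 79.91483).
Solving J·Δ = −F gives Δ = (-1.042, -0.753).

(-1.042, -0.753)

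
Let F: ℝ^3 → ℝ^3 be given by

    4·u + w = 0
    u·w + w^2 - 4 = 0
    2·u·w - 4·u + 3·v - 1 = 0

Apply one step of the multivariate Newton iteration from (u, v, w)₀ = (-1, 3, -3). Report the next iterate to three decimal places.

(0.640, 2.760, -2.560)

At (-1, 3, -3): F = (-7.000, 8.000, 18.000).
Jacobian J = [[4, 0, 1], [w, 0, u + 2·w], [2·w - 4, 3, 2·u]].
At the point, J = [[4.000, 0.000, 1.000], [-3.000, 0.000, -7.000], [-10.000, 3.000, -2.000]] (det J = 75.000).
Solving J·Δ = −F gives Δ = (1.640, -0.240, 0.440).
Then the next iterate is (u, v, w)₁ = (0.640, 2.760, -2.560).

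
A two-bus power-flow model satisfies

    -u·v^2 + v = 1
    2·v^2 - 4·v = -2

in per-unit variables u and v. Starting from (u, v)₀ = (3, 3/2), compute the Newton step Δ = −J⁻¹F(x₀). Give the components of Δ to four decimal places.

(-1.8889, -0.2500)

At (3, 3/2): F = (-6.2500, 0.5000).
Jacobian J = [[-v^2, -2·u·v + 1], [0, 4·v - 4]].
At the point, J = [[-2.2500, -8.0000], [0.0000, 2.0000]] (det J = -4.5000).
Solving J·Δ = −F gives Δ = (-1.8889, -0.2500).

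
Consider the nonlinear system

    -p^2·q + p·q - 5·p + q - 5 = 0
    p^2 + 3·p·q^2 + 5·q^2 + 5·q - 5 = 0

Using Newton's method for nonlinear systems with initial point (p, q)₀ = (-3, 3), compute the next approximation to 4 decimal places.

At (-3, 3): F = (-23.0000, -17.0000).
Jacobian J = [[-2·p·q + q - 5, -p^2 + p + 1], [2·p + 3·q^2, 6·p·q + 10·q + 5]].
At the point, J = [[16.0000, -11.0000], [21.0000, -19.0000]] (det J = -73.0000).
Solving J·Δ = −F gives Δ = (3.4247, 2.8904).
Then the next iterate is (p, q)₁ = (0.4247, 5.8904).

(0.4247, 5.8904)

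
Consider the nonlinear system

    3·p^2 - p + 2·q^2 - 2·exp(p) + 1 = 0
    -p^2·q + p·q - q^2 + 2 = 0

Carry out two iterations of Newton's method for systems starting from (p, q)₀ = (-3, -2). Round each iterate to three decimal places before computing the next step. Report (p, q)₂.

(0.512, -2.630)

At (-3, -2): F = (38.90043, 22.000).
Jacobian J = [[6·p - 2·exp(p) - 1, 4·q], [-2·p·q + q, -p^2 + p - 2·q]].
At the point, J = [[-19.09957, -8.000], [-14.000, -8.000]] (det J = 40.79659).
Solving J·Δ = −F gives Δ = (3.314, -3.050).
Then the next iterate is (p, q)₁ = (0.314, -5.050).
Round to (0.314, -5.050) and repeat: F = (49.24901, -24.59029), J = [[-1.85378, -20.200], [-1.87860, 10.31540]].
Δ = (0.198, 2.420), so (p, q)₂ = (0.512, -2.630).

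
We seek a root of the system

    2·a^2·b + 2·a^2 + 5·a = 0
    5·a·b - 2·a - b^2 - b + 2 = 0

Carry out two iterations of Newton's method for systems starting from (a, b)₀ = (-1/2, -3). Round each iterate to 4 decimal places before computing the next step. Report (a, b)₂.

At (-1/2, -3): F = (-3.5000, 4.5000).
Jacobian J = [[4·a·b + 4·a + 5, 2·a^2], [5·b - 2, 5·a - 2·b - 1]].
At the point, J = [[9.0000, 0.5000], [-17.0000, 2.5000]] (det J = 31.0000).
Solving J·Δ = −F gives Δ = (0.3548, 0.6129).
Then the next iterate is (a, b)₁ = (-0.1452, -2.3871).
Round to (-0.1452, -2.3871) and repeat: F = (-0.784489, 0.712288), J = [[5.805628, 0.042166], [-13.9355, 3.0482]].
Δ = (0.1324, 0.3717), so (a, b)₂ = (-0.0128, -2.0154).

(-0.0128, -2.0154)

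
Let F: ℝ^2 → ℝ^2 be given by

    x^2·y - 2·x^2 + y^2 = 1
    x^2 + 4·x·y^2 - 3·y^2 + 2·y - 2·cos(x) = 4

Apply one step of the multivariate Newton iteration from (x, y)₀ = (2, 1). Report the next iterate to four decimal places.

(1.1115, 1.0743)

At (2, 1): F = (-4.0000, 7.832294).
Jacobian J = [[2·x·y - 4·x, x^2 + 2·y], [2·x + 4·y^2 + 2·sin(x), 8·x·y - 6·y + 2]].
At the point, J = [[-4.0000, 6.0000], [9.818595, 12.0000]] (det J = -106.911569).
Solving J·Δ = −F gives Δ = (-0.8885, 0.0743).
Then the next iterate is (x, y)₁ = (1.1115, 1.0743).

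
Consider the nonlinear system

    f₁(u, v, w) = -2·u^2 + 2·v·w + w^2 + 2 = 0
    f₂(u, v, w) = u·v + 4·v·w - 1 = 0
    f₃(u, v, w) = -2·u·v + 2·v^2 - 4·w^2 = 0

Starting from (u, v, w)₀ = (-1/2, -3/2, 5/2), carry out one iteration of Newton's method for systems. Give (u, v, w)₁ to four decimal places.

At (-1/2, -3/2, 5/2): F = (0.2500, -15.2500, -22.0000).
Jacobian J = [[-4·u, 2·w, 2·v + 2·w], [v, u + 4·w, 4·v], [-2·v, -2·u + 4·v, -8·w]].
At the point, J = [[2.0000, 5.0000, 2.0000], [-1.5000, 9.5000, -6.0000], [3.0000, -5.0000, -20.0000]] (det J = -722.0000).
Solving J·Δ = −F gives Δ = (-0.4841, 0.6807, -1.3428).
Then the next iterate is (u, v, w)₁ = (-0.9841, -0.8193, 1.1572).

(-0.9841, -0.8193, 1.1572)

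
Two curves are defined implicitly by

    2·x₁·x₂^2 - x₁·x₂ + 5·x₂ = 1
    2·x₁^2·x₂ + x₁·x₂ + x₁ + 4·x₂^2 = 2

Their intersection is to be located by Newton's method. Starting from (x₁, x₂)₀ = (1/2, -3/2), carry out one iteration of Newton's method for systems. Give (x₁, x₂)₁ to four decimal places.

At (1/2, -3/2): F = (-5.5000, 6.0000).
Jacobian J = [[2·x₂^2 - x₂, 4·x₁·x₂ - x₁ + 5], [4·x₁·x₂ + x₂ + 1, 2·x₁^2 + x₁ + 8·x₂]].
At the point, J = [[6.0000, 1.5000], [-3.5000, -11.0000]] (det J = -60.7500).
Solving J·Δ = −F gives Δ = (0.8477, 0.2757).
Then the next iterate is (x₁, x₂)₁ = (1.3477, -1.2243).

(1.3477, -1.2243)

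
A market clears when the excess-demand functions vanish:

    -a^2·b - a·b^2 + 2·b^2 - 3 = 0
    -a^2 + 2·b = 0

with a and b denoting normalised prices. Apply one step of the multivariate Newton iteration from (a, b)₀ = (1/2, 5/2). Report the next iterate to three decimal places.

(-1.738, -0.994)

At (1/2, 5/2): F = (5.750, 4.750).
Jacobian J = [[-2·a·b - b^2, -a^2 - 2·a·b + 4·b], [-2·a, 2]].
At the point, J = [[-8.750, 7.250], [-1.000, 2.000]] (det J = -10.250).
Solving J·Δ = −F gives Δ = (-2.238, -3.494).
Then the next iterate is (a, b)₁ = (-1.738, -0.994).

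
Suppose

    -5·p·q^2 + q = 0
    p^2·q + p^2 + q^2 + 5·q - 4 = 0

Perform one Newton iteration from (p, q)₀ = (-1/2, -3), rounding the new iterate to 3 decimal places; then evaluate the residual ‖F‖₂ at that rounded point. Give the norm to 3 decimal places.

At (-1/2, -3): F = (19.500, -10.500).
Jacobian J = [[-5·q^2, -10·p·q + 1], [2·p·q + 2·p, p^2 + 2·q + 5]].
At the point, J = [[-45.000, -14.000], [2.000, -0.750]] (det J = 61.750).
Solving J·Δ = −F gives Δ = (2.617, -7.020).
Then the next iterate is (p, q)₁ = (2.117, -10.020).
Re-evaluating at (2.117, -10.020): F = (-1072.75823, 5.87557), so ‖F‖₂ = 1072.774.

1072.774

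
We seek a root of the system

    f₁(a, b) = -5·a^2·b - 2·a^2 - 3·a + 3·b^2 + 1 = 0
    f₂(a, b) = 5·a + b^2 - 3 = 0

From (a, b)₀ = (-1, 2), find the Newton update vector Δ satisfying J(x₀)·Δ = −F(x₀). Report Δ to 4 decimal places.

(-0.8980, 2.1224)

At (-1, 2): F = (4.0000, -4.0000).
Jacobian J = [[-10·a·b - 4·a - 3, -5·a^2 + 6·b], [5, 2·b]].
At the point, J = [[21.0000, 7.0000], [5.0000, 4.0000]] (det J = 49.0000).
Solving J·Δ = −F gives Δ = (-0.8980, 2.1224).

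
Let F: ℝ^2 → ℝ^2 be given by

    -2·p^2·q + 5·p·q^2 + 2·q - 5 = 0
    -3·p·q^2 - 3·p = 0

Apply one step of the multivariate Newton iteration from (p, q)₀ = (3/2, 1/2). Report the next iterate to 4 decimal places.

At (3/2, 1/2): F = (-4.3750, -5.6250).
Jacobian J = [[-4·p·q + 5·q^2, -2·p^2 + 10·p·q + 2], [-3·q^2 - 3, -6·p·q]].
At the point, J = [[-1.7500, 5.0000], [-3.7500, -4.5000]] (det J = 26.6250).
Solving J·Δ = −F gives Δ = (-1.7958, 0.2465).
Then the next iterate is (p, q)₁ = (-0.2958, 0.7465).

(-0.2958, 0.7465)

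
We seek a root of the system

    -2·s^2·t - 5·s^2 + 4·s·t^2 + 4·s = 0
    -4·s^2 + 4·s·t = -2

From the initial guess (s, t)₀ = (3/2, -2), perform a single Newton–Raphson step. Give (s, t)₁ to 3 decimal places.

(0.699, -1.504)

At (3/2, -2): F = (27.750, -19.000).
Jacobian J = [[-4·s·t - 10·s + 4·t^2 + 4, -2·s^2 + 8·s·t], [-8·s + 4·t, 4·s]].
At the point, J = [[17.000, -28.500], [-20.000, 6.000]] (det J = -468.000).
Solving J·Δ = −F gives Δ = (-0.801, 0.496).
Then the next iterate is (s, t)₁ = (0.699, -1.504).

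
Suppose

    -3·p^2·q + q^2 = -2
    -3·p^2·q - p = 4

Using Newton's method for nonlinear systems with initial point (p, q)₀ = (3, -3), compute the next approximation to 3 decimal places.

At (3, -3): F = (92.000, 74.000).
Jacobian J = [[-6·p·q, -3·p^2 + 2·q], [-6·p·q - 1, -3·p^2]].
At the point, J = [[54.000, -33.000], [53.000, -27.000]] (det J = 291.000).
Solving J·Δ = −F gives Δ = (0.144, 3.024).
Then the next iterate is (p, q)₁ = (3.144, 0.024).

(3.144, 0.024)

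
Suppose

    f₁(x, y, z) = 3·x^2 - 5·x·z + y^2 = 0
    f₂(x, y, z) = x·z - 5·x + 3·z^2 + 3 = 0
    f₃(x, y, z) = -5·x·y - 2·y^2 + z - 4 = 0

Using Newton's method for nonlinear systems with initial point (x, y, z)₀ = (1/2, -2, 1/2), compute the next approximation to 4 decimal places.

At (1/2, -2, 1/2): F = (3.5000, 1.5000, -6.5000).
Jacobian J = [[6·x - 5·z, 2·y, -5·x], [z - 5, 0, x + 6·z], [-5·y, -5·x - 4·y, 1]].
At the point, J = [[0.5000, -4.0000, -2.5000], [-4.5000, 0.0000, 3.5000], [10.0000, 5.5000, 1.0000]] (det J = -105.7500).
Solving J·Δ = −F gives Δ = (0.0851, 1.0851, -0.3191).
Then the next iterate is (x, y, z)₁ = (0.5851, -0.9149, 0.1809).

(0.5851, -0.9149, 0.1809)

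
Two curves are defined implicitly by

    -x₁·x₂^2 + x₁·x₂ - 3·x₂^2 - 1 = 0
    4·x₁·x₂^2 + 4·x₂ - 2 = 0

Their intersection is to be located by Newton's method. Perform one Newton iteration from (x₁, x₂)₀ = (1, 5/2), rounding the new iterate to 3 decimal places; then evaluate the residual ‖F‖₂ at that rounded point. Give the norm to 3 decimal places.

At (1, 5/2): F = (-23.500, 33.000).
Jacobian J = [[-x₂^2 + x₂, -2·x₁·x₂ + x₁ - 6·x₂], [4·x₂^2, 8·x₁·x₂ + 4]].
At the point, J = [[-3.750, -19.000], [25.000, 24.000]] (det J = 385.000).
Solving J·Δ = −F gives Δ = (-0.164, -1.205).
Then the next iterate is (x₁, x₂)₁ = (0.836, 1.295).
Re-evaluating at (0.836, 1.295): F = (-6.35045, 8.78797), so ‖F‖₂ = 10.842.

10.842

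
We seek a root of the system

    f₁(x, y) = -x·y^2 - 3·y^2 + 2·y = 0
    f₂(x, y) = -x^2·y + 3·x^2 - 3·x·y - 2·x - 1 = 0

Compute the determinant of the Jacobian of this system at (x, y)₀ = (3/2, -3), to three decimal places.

-664.250

J = [[-y^2, -2·x·y - 6·y + 2], [-2·x·y + 6·x - 3·y - 2, -x^2 - 3·x]].
At the point, J = [[-9.000, 29.000], [25.000, -6.750]].
det J = -664.250.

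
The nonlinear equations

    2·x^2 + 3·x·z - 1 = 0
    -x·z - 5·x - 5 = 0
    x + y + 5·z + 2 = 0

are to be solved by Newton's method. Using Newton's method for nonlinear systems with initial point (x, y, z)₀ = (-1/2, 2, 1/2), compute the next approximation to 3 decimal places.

(-0.971, -0.147, -0.176)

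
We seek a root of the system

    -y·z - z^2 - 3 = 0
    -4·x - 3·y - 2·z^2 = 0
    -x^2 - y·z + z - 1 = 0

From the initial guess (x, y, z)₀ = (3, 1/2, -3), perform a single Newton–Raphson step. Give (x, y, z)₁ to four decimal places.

(1.1800, 0.3627, -1.0160)

At (3, 1/2, -3): F = (-10.5000, -31.5000, -11.5000).
Jacobian J = [[0, -z, -y - 2·z], [-4, -3, -4·z], [-2·x, -z, -y + 1]].
At the point, J = [[0.0000, 3.0000, 5.5000], [-4.0000, -3.0000, 12.0000], [-6.0000, 3.0000, 0.5000]] (det J = -375.0000).
Solving J·Δ = −F gives Δ = (-1.8200, -0.1373, 1.9840).
Then the next iterate is (x, y, z)₁ = (1.1800, 0.3627, -1.0160).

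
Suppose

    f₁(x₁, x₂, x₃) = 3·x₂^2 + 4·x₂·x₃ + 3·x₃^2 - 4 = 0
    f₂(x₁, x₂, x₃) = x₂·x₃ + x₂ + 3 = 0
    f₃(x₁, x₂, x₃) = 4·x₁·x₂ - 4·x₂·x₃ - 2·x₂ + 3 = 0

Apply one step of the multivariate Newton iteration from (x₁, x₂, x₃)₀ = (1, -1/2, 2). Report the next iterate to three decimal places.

(5.396, -1.035, 1.792)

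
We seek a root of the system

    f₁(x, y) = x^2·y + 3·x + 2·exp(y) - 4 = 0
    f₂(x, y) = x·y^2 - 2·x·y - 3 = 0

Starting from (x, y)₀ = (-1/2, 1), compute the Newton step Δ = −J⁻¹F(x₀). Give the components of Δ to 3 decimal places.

At (-1/2, 1): F = (0.18656, -2.500).
Jacobian J = [[2·x·y + 3, x^2 + 2·exp(y)], [y^2 - 2·y, 2·x·y - 2·x]].
At the point, J = [[2.000, 5.68656], [-1.000, 0.000]] (det J = 5.68656).
Solving J·Δ = −F gives Δ = (-2.500, 0.846).

(-2.500, 0.846)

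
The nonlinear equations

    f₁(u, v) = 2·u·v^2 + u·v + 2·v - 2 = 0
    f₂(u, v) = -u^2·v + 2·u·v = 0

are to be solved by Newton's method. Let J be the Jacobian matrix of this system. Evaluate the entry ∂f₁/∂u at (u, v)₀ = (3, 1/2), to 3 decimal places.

1.000

∂f₁/∂u = 2·v^2 + v.
At (3, 1/2) this is 1.000.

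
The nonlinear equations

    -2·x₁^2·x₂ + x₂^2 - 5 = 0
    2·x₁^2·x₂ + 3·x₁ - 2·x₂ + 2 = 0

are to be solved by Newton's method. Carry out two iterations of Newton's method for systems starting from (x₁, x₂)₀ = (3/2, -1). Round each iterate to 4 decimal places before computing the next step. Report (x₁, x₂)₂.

At (3/2, -1): F = (0.5000, 4.0000).
Jacobian J = [[-4·x₁·x₂, -2·x₁^2 + 2·x₂], [4·x₁·x₂ + 3, 2·x₁^2 - 2]].
At the point, J = [[6.0000, -6.5000], [-3.0000, 2.5000]] (det J = -4.5000).
Solving J·Δ = −F gives Δ = (6.0556, 5.6667).
Then the next iterate is (x₁, x₂)₁ = (7.5556, 4.6667).
Round to (7.5556, 4.6667) and repeat: F = (-516.038570, 548.150058), J = [[-141.038874, -104.840783], [144.038874, 112.174183]].
Δ = (-0.5804, -4.1414), so (x₁, x₂)₂ = (6.9752, 0.5253).

(6.9752, 0.5253)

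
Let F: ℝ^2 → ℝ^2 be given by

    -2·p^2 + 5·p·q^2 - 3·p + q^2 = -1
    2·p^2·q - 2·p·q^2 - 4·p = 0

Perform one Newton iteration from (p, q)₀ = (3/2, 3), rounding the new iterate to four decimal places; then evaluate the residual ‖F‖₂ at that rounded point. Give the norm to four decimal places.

At (3/2, 3): F = (68.5000, -19.5000).
Jacobian J = [[-4·p + 5·q^2 - 3, 10·p·q + 2·q], [4·p·q - 2·q^2 - 4, 2·p^2 - 4·p·q]].
At the point, J = [[36.0000, 51.0000], [-4.0000, -13.5000]] (det J = -282.0000).
Solving J·Δ = −F gives Δ = (0.2473, -1.5177).
Then the next iterate is (p, q)₁ = (1.7473, 1.4823).
Re-evaluating at (1.7473, 1.4823): F = (11.045153, -5.616488), so ‖F‖₂ = 12.3911.

12.3911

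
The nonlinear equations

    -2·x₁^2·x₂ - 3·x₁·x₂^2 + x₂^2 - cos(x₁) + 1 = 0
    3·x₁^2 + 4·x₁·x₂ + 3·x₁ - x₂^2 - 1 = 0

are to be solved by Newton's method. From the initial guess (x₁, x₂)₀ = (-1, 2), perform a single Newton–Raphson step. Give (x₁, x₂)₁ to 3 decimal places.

(1.633, 2.020)

At (-1, 2): F = (12.45970, -13.000).
Jacobian J = [[-4·x₁·x₂ - 3·x₂^2 + sin(x₁), -2·x₁^2 - 6·x₁·x₂ + 2·x₂], [6·x₁ + 4·x₂ + 3, 4·x₁ - 2·x₂]].
At the point, J = [[-4.84147, 14.000], [5.000, -8.000]] (det J = -31.26823).
Solving J·Δ = −F gives Δ = (2.633, 0.020).
Then the next iterate is (x₁, x₂)₁ = (1.633, 2.020).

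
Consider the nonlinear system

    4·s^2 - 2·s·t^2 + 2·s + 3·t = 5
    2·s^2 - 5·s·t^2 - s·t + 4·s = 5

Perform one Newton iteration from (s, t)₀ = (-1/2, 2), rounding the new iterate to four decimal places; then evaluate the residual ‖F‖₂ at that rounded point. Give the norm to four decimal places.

5.5389

At (-1/2, 2): F = (5.0000, 4.5000).
Jacobian J = [[8·s - 2·t^2 + 2, -4·s·t + 3], [4·s - 5·t^2 - t + 4, -10·s·t - s]].
At the point, J = [[-10.0000, 7.0000], [-20.0000, 10.5000]] (det J = 35.0000).
Solving J·Δ = −F gives Δ = (-0.6000, -1.5714).
Then the next iterate is (s, t)₁ = (-1.1000, 0.4286).
Re-evaluating at (-1.1000, 0.4286): F = (-0.670064, -5.498201), so ‖F‖₂ = 5.5389.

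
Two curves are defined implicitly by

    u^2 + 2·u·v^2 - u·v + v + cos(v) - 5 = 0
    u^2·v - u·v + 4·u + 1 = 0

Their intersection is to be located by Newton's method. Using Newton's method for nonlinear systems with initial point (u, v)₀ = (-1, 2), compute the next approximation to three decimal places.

(-2.705, -0.205)

At (-1, 2): F = (-8.41615, 1.000).
Jacobian J = [[2·u + 2·v^2 - v, 4·u·v - u - sin(v) + 1], [2·u·v - v + 4, u^2 - u]].
At the point, J = [[4.000, -6.90930], [-2.000, 2.000]] (det J = -5.81859).
Solving J·Δ = −F gives Δ = (-1.705, -2.205).
Then the next iterate is (u, v)₁ = (-2.705, -0.205).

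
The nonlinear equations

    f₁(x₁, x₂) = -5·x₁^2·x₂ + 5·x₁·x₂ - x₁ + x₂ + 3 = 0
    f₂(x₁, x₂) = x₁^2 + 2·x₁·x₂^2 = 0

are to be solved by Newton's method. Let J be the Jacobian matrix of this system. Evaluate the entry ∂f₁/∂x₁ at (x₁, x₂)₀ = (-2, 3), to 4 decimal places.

∂f₁/∂x₁ = -10·x₁·x₂ + 5·x₂ - 1.
At (-2, 3) this is 74.0000.

74.0000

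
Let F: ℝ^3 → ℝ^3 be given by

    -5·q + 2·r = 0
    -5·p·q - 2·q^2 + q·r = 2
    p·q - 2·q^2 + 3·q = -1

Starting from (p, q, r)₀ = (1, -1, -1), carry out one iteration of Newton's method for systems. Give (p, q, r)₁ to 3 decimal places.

(0.845, -0.394, -0.986)

At (1, -1, -1): F = (3.000, 2.000, -5.000).
Jacobian J = [[0, -5, 2], [-5·q, -5·p - 4·q + r, q], [q, p - 4·q + 3, 0]].
At the point, J = [[0.000, -5.000, 2.000], [5.000, -2.000, -1.000], [-1.000, 8.000, 0.000]] (det J = 71.000).
Solving J·Δ = −F gives Δ = (-0.155, 0.606, 0.014).
Then the next iterate is (p, q, r)₁ = (0.845, -0.394, -0.986).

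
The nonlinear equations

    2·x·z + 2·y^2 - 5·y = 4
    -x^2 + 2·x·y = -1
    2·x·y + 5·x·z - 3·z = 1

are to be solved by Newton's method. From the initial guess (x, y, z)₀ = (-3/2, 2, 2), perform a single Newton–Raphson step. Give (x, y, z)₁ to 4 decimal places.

At (-3/2, 2, 2): F = (-12.0000, -7.2500, -28.0000).
Jacobian J = [[2·z, 4·y - 5, 2·x], [-2·x + 2·y, 2·x, 0], [2·y + 5·z, 2·x, 5·x - 3]].
At the point, J = [[4.0000, 3.0000, -3.0000], [7.0000, -3.0000, 0.0000], [14.0000, -3.0000, -10.5000]] (det J = 283.5000).
Solving J·Δ = −F gives Δ = (1.4802, 1.0370, -0.9894).
Then the next iterate is (x, y, z)₁ = (-0.0198, 3.0370, 1.0106).

(-0.0198, 3.0370, 1.0106)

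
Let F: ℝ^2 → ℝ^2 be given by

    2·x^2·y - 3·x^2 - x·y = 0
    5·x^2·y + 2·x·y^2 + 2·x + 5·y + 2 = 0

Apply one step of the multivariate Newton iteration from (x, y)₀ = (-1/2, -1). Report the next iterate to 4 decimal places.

At (-1/2, -1): F = (-1.7500, -6.2500).
Jacobian J = [[4·x·y - 6·x - y, 2·x^2 - x], [10·x·y + 2·y^2 + 2, 5·x^2 + 4·x·y + 5]].
At the point, J = [[6.0000, 1.0000], [9.0000, 8.2500]] (det J = 40.5000).
Solving J·Δ = −F gives Δ = (0.2022, 0.5370).
Then the next iterate is (x, y)₁ = (-0.2978, -0.4630).

(-0.2978, -0.4630)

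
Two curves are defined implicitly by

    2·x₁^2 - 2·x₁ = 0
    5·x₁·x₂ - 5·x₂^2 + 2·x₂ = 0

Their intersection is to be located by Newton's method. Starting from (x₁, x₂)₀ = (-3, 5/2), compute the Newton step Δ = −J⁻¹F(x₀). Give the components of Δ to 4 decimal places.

(1.7143, -1.1137)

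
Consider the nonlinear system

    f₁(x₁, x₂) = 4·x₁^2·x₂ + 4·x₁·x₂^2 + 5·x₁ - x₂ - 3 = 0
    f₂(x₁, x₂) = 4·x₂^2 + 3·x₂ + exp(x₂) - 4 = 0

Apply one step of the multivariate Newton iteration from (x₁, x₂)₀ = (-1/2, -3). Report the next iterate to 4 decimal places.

At (-1/2, -3): F = (-23.5000, 23.049787).
Jacobian J = [[8·x₁·x₂ + 4·x₂^2 + 5, 4·x₁^2 + 8·x₁·x₂ - 1], [0, 8·x₂ + exp(x₂) + 3]].
At the point, J = [[53.0000, 12.0000], [0.0000, -20.950213]] (det J = -1110.361285).
Solving J·Δ = −F gives Δ = (0.1943, 1.1002).
Then the next iterate is (x₁, x₂)₁ = (-0.3057, -1.8998).

(-0.3057, -1.8998)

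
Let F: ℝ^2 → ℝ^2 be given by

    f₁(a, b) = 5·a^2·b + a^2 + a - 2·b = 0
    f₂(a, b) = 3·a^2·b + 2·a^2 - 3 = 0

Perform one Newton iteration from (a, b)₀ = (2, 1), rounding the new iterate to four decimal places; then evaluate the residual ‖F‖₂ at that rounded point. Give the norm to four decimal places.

6.6279

At (2, 1): F = (24.0000, 17.0000).
Jacobian J = [[10·a·b + 2·a + 1, 5·a^2 - 2], [6·a·b + 4·a, 3·a^2]].
At the point, J = [[25.0000, 18.0000], [20.0000, 12.0000]] (det J = -60.0000).
Solving J·Δ = −F gives Δ = (-0.3000, -0.9167).
Then the next iterate is (a, b)₁ = (1.7000, 0.0833).
Re-evaluating at (1.7000, 0.0833): F = (5.627085, 3.502211), so ‖F‖₂ = 6.6279.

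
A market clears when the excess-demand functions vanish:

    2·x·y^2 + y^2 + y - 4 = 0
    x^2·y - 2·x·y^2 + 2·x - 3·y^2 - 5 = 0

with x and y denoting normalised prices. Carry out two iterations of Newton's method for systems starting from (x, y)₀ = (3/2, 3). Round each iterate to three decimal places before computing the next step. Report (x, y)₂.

(2.083, 0.837)

At (3/2, 3): F = (35.000, -49.250).
Jacobian J = [[2·y^2, 4·x·y + 2·y + 1], [2·x·y - 2·y^2 + 2, x^2 - 4·x·y - 6·y]].
At the point, J = [[18.000, 25.000], [-7.000, -33.750]] (det J = -432.500).
Solving J·Δ = −F gives Δ = (0.116, -1.483).
Then the next iterate is (x, y)₁ = (1.616, 1.517).
Round to (1.616, 1.517) and repeat: F = (7.25606, -12.14805), J = [[4.60258, 13.83989], [2.30037, -16.29643]].
Δ = (0.467, -0.680), so (x, y)₂ = (2.083, 0.837).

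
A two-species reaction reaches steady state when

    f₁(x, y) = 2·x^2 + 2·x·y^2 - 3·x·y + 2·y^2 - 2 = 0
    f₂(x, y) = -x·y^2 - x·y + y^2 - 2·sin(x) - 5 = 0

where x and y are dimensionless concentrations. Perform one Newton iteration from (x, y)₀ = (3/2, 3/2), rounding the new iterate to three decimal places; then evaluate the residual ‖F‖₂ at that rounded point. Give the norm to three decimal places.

34.692

At (3/2, 3/2): F = (7.000, -10.36999).
Jacobian J = [[4·x + 2·y^2 - 3·y, 4·x·y - 3·x + 4·y], [-y^2 - y - 2·cos(x), -2·x·y - x + 2·y]].
At the point, J = [[6.000, 10.500], [-3.89147, -3.000]] (det J = 22.86048).
Solving J·Δ = −F gives Δ = (-3.844, 1.530).
Then the next iterate is (x, y)₁ = (-2.344, 3.030).
Re-evaluating at (-2.344, 3.030): F = (5.61737, 34.23460), so ‖F‖₂ = 34.692.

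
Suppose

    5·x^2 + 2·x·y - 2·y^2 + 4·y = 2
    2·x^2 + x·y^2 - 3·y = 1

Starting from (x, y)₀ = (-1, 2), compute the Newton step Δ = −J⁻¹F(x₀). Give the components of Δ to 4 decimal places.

(1.1190, -1.2857)

At (-1, 2): F = (-1.0000, -9.0000).
Jacobian J = [[10·x + 2·y, 2·x - 4·y + 4], [4·x + y^2, 2·x·y - 3]].
At the point, J = [[-6.0000, -6.0000], [0.0000, -7.0000]] (det J = 42.0000).
Solving J·Δ = −F gives Δ = (1.1190, -1.2857).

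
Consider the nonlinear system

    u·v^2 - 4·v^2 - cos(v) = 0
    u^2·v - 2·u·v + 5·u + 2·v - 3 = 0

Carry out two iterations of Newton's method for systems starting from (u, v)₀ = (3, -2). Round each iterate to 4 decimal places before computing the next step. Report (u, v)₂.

At (3, -2): F = (-3.583853, 2.0000).
Jacobian J = [[v^2, 2·u·v - 8·v + sin(v)], [2·u·v - 2·v + 5, u^2 - 2·u + 2]].
At the point, J = [[4.0000, 3.090703], [-3.0000, 5.0000]] (det J = 29.272108).
Solving J·Δ = −F gives Δ = (0.8233, 0.0940).
Then the next iterate is (u, v)₁ = (3.8233, -1.9060).
Round to (3.8233, -1.9060) and repeat: F = (-0.312961, -0.982270), J = [[3.632836, -0.270763], [-5.762420, 8.971023]].
Δ = (0.0991, 0.1731), so (u, v)₂ = (3.9224, -1.7329).

(3.9224, -1.7329)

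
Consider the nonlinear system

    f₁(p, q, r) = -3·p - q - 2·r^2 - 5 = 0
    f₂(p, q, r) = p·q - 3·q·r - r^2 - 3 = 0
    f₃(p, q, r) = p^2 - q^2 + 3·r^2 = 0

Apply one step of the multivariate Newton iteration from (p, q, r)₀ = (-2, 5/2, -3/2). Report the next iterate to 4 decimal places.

At (-2, 5/2, -3/2): F = (-6.0000, 1.0000, 4.5000).
Jacobian J = [[-3, -1, -4·r], [q, p - 3·r, -3·q - 2·r], [2·p, -2·q, 6·r]].
At the point, J = [[-3.0000, -1.0000, 6.0000], [2.5000, 2.5000, -4.5000], [-4.0000, -5.0000, -9.0000]] (det J = 79.5000).
Solving J·Δ = −F gives Δ = (-2.3113, 2.3302, 0.2327).
Then the next iterate is (p, q, r)₁ = (-4.3113, 4.8302, -1.2673).

(-4.3113, 4.8302, -1.2673)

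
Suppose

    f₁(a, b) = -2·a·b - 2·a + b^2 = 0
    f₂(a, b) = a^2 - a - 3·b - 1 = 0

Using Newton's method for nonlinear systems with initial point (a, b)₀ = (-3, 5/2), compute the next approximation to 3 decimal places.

At (-3, 5/2): F = (27.250, 3.500).
Jacobian J = [[-2·b - 2, -2·a + 2·b], [2·a - 1, -3]].
At the point, J = [[-7.000, 11.000], [-7.000, -3.000]] (det J = 98.000).
Solving J·Δ = −F gives Δ = (1.227, -1.696).
Then the next iterate is (a, b)₁ = (-1.773, 0.804).

(-1.773, 0.804)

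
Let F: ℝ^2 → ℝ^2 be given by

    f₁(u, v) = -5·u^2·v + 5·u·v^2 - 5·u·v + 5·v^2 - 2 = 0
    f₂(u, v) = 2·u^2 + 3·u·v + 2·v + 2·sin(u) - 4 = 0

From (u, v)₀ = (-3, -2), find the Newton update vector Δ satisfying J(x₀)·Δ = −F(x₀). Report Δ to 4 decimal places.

At (-3, -2): F = (18.0000, 27.717760).
Jacobian J = [[-10·u·v + 5·v^2 - 5·v, -5·u^2 + 10·u·v - 5·u + 10·v], [4·u + 3·v + 2·cos(u), 3·u + 2]].
At the point, J = [[-30.0000, 10.0000], [-19.979985, -7.0000]] (det J = 409.799850).
Solving J·Δ = −F gives Δ = (0.9838, 1.1515).

(0.9838, 1.1515)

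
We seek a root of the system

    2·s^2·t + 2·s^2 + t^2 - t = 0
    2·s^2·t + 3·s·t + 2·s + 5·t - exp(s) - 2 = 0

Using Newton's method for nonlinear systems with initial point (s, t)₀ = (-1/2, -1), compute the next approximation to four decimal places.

At (-1/2, -1): F = (2.0000, -7.606531).
Jacobian J = [[4·s·t + 4·s, 2·s^2 + 2·t - 1], [4·s·t + 3·t - exp(s) + 2, 2·s^2 + 3·s + 5]].
At the point, J = [[0.0000, -2.5000], [0.393469, 4.0000]] (det J = 0.983673).
Solving J·Δ = −F gives Δ = (11.1992, 0.8000).
Then the next iterate is (s, t)₁ = (10.6992, -0.2000).

(10.6992, -0.2000)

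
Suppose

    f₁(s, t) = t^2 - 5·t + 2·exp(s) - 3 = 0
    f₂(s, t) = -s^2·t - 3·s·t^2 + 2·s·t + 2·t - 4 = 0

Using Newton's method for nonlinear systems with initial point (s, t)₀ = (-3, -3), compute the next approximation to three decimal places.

(-3.243, -1.084)

At (-3, -3): F = (21.09957, 116.000).
Jacobian J = [[2·exp(s), 2·t - 5], [-2·s·t - 3·t^2 + 2·t, -s^2 - 6·s·t + 2·s + 2]].
At the point, J = [[0.09957, -11.000], [-51.000, -67.000]] (det J = -567.67147).
Solving J·Δ = −F gives Δ = (-0.243, 1.916).
Then the next iterate is (s, t)₁ = (-3.243, -1.084).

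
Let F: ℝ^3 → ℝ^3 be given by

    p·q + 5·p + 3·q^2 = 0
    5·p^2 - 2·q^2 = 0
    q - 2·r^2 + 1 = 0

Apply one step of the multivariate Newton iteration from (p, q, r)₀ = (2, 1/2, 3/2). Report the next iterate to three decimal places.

(0.910, -0.651, 0.808)

At (2, 1/2, 3/2): F = (11.750, 19.500, -3.000).
Jacobian J = [[q + 5, p + 6·q, 0], [10·p, -4·q, 0], [0, 1, -4·r]].
At the point, J = [[5.500, 5.000, 0.000], [20.000, -2.000, 0.000], [0.000, 1.000, -6.000]] (det J = 666.000).
Solving J·Δ = −F gives Δ = (-1.090, -1.151, -0.692).
Then the next iterate is (p, q, r)₁ = (0.910, -0.651, 0.808).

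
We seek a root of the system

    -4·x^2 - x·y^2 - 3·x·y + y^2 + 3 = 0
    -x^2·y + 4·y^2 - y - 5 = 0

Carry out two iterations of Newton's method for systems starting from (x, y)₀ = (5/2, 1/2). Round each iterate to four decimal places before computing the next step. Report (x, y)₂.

(1.5113, -1.0634)

At (5/2, 1/2): F = (-26.1250, -7.6250).
Jacobian J = [[-8·x - y^2 - 3·y, -2·x·y - 3·x + 2·y], [-2·x·y, -x^2 + 8·y - 1]].
At the point, J = [[-21.7500, -9.0000], [-2.5000, -3.2500]] (det J = 48.1875).
Solving J·Δ = −F gives Δ = (-0.3379, -2.0863).
Then the next iterate is (x, y)₁ = (2.1621, -1.5863).
Round to (2.1621, -1.5863) and repeat: F = (-8.333736, 14.067130), J = [[-15.054248, -2.799422], [6.859478, -18.365076]].
Δ = (-0.6508, 0.5229), so (x, y)₂ = (1.5113, -1.0634).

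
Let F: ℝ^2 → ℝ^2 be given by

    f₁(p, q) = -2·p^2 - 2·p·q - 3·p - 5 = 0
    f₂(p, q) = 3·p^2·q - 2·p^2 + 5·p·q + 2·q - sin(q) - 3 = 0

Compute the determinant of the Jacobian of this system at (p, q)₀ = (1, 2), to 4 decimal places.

-78.5776

J = [[-4·p - 2·q - 3, -2·p], [6·p·q - 4·p + 5·q, 3·p^2 + 5·p - cos(q) + 2]].
At the point, J = [[-11.0000, -2.0000], [18.0000, 10.416147]].
det J = -78.5776.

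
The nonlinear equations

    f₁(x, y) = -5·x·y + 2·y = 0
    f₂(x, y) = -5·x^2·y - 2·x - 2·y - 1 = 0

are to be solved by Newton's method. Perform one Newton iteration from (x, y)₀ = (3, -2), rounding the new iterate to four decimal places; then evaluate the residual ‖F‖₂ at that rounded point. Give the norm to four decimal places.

At (3, -2): F = (26.0000, 87.0000).
Jacobian J = [[-5·y, -5·x + 2], [-10·x·y - 2, -5·x^2 - 2]].
At the point, J = [[10.0000, -13.0000], [58.0000, -47.0000]] (det J = 284.0000).
Solving J·Δ = −F gives Δ = (0.3204, 2.2465).
Then the next iterate is (x, y)₁ = (3.3204, 0.2465).
Re-evaluating at (3.3204, 0.2465): F = (-3.599393, -21.722182), so ‖F‖₂ = 22.0184.

22.0184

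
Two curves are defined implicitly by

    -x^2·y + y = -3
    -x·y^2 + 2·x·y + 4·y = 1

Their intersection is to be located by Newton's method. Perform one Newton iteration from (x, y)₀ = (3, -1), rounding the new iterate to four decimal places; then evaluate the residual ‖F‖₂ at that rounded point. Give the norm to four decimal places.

5.3730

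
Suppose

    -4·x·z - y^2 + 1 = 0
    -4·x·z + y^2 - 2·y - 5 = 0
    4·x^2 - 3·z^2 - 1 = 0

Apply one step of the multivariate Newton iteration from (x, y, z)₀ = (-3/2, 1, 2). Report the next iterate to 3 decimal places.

(-1.214, 4.000, 1.381)

At (-3/2, 1, 2): F = (12.000, 6.000, -4.000).
Jacobian J = [[-4·z, -2·y, -4·x], [-4·z, 2·y - 2, -4·x], [8·x, 0, -6·z]].
At the point, J = [[-8.000, -2.000, 6.000], [-8.000, 0.000, 6.000], [-12.000, 0.000, -12.000]] (det J = 336.000).
Solving J·Δ = −F gives Δ = (0.286, 3.000, -0.619).
Then the next iterate is (x, y, z)₁ = (-1.214, 4.000, 1.381).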